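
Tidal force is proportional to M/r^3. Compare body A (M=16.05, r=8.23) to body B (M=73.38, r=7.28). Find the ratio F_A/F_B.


Ratio = (M1/r1^3) / (M2/r2^3) = (16.05/8.23^3) / (73.38/7.28^3) = 0.1514

0.1514


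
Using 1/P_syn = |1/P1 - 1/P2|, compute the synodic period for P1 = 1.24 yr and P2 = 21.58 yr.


1/P_syn = |1/P1 - 1/P2| = |1/1.24 - 1/21.58| => P_syn = 1.3156

1.3156 years


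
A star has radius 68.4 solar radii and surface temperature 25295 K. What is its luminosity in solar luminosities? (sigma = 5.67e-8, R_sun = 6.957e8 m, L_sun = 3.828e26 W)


R = 68.4 * 6.957e8 m = 4.758588e+10 m. L = 4*pi*R^2*sigma*T^4 = 4*pi*(4.758588e+10)^2 * 5.67e-8 * 25295^4 = 6.605228834e+32 W. L/L_sun = 6.605228834e+32 / 3.828e26 = 1.726e+06

1.726e+06 L_sun


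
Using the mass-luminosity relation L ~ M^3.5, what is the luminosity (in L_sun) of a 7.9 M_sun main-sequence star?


L/L_sun = (M/M_sun)^3.5 = 7.9^3.5 = 1385.7817

1385.7817 L_sun


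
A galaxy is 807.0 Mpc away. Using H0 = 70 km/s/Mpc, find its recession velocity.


v = H0 * d = 70 * 807.0 = 56490.0

56490.0 km/s


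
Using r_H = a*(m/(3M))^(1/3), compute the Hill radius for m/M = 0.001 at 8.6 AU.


r_H = a * (m/3M)^(1/3) = 8.6 * (0.001/3)^(1/3) = 0.5963

0.5963 AU


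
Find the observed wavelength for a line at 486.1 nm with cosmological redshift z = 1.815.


lam_obs = lam_emit * (1 + z) = 486.1 * (1 + 1.815) = 1368.3715

1368.3715 nm


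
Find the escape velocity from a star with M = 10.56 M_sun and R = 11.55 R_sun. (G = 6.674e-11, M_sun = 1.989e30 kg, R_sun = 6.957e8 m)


M = 10.56 * 1.989e30 kg = 2.100384e+31 kg; R = 11.55 * 6.957e8 m = 8.035335e+09 m. v_esc = sqrt(2GM/R) = sqrt(2 * 6.674e-11 * 2.100384e+31 / 8.035335e+09) = 590684.3382

590684.3382 m/s


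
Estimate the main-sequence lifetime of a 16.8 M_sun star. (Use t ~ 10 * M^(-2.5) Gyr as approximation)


t = 10 * M^(-2.5) = 10 * 16.8^(-2.5) = 0.0086

0.0086 Gyr


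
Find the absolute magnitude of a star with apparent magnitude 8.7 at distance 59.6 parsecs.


M = m - 5*log10(d) + 5 = 8.7 - 5*log10(59.6) + 5 = 4.8238

4.8238


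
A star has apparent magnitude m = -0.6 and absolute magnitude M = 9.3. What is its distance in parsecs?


d = 10^((m - M + 5)/5) = 10^((-0.6 - 9.3 + 5)/5) = 0.1047

0.1047 pc


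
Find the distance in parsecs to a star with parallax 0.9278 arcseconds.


d = 1/p = 1/0.9278 = 1.0778

1.0778 pc


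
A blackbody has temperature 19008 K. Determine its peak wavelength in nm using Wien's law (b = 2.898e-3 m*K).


lam_max = b / T = 2.898e-3 / 19008 = 1.525e-07 m = 152.4621 nm

152.4621 nm


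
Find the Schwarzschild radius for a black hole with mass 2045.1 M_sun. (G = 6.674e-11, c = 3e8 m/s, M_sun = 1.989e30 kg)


M = 2045.1 * 1.989e30 kg = 4.0677039e+33 kg. rs = 2GM/c^2 = 2 * 6.674e-11 * 4.0677039e+33 / (3e8)^2 = 6.033e+06

6.033e+06 m


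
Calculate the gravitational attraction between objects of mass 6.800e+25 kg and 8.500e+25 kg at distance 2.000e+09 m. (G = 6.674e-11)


F = G*m1*m2/r^2 = 6.674e-11 * 6.800e+25 * 8.500e+25 / (2.000e+09)^2 = 6.674e-11 * 5.780e+51 / 4.000e+18 = 9.644e+22

9.644e+22 N


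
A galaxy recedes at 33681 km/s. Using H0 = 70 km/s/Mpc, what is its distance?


d = v / H0 = 33681 / 70 = 481.1571

481.1571 Mpc


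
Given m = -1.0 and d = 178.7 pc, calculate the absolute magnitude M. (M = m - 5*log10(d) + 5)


M = m - 5*log10(d) + 5 = -1.0 - 5*log10(178.7) + 5 = -7.2606

-7.2606


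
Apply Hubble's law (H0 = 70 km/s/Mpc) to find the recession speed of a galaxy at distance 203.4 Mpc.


v = H0 * d = 70 * 203.4 = 14238.0

14238.0 km/s


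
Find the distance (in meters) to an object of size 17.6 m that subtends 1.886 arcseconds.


D = size / theta_rad, theta_rad = 1.886 * pi/(180*3600) = 9.144e-06, D = 1.925e+06

1.925e+06 m


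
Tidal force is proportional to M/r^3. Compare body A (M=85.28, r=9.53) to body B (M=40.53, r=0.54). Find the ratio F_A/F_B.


Ratio = (M1/r1^3) / (M2/r2^3) = (85.28/9.53^3) / (40.53/0.54^3) = 3.828e-04

3.828e-04


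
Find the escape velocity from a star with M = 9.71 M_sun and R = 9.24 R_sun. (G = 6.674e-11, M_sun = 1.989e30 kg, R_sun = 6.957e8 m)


M = 9.71 * 1.989e30 kg = 1.931319e+31 kg; R = 9.24 * 6.957e8 m = 6.428268e+09 m. v_esc = sqrt(2GM/R) = sqrt(2 * 6.674e-11 * 1.931319e+31 / 6.428268e+09) = 633268.8387

633268.8387 m/s


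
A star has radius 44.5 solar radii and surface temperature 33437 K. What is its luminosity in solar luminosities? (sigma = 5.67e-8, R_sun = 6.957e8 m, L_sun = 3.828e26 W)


R = 44.5 * 6.957e8 m = 3.095865e+10 m. L = 4*pi*R^2*sigma*T^4 = 4*pi*(3.095865e+10)^2 * 5.67e-8 * 33437^4 = 8.536231261e+32 W. L/L_sun = 8.536231261e+32 / 3.828e26 = 2.230e+06

2.230e+06 L_sun


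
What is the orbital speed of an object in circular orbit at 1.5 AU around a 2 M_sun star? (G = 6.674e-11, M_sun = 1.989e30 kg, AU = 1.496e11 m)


v = sqrt(GM/r) = sqrt(6.674e-11 * 3.978e+30 / 2.244e+11) = 34396.485

34396.485 m/s


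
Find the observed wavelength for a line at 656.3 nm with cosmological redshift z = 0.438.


lam_obs = lam_emit * (1 + z) = 656.3 * (1 + 0.438) = 943.7594

943.7594 nm


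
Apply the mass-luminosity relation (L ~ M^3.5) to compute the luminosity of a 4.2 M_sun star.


L/L_sun = (M/M_sun)^3.5 = 4.2^3.5 = 151.8352

151.8352 L_sun


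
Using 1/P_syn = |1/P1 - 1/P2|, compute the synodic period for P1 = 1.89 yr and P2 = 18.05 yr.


1/P_syn = |1/P1 - 1/P2| = |1/1.89 - 1/18.05| => P_syn = 2.111

2.111 years


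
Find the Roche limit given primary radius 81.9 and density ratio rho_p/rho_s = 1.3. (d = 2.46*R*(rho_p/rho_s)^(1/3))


d_Roche = 2.46 * 81.9 * 1.3^(1/3) = 219.8873

219.8873


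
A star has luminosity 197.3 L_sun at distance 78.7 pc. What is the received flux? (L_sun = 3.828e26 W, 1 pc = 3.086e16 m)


F = L / (4*pi*d^2) = 7.553e+28 / (4*pi*(2.429e+18)^2) = 1.019e-09

1.019e-09 W/m^2


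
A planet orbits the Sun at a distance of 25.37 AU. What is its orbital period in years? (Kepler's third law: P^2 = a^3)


P = a^(3/2) = 25.37^1.5 = 127.7852

127.7852 years


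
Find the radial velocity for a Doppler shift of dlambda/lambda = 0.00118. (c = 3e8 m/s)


v = (dlambda/lambda) * c = 0.00118 * 3e8 = 354000.0

354000.0 m/s


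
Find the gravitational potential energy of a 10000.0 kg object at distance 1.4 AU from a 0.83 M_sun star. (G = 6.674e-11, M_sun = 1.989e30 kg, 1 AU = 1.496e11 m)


M = 0.83 * 1.989e30 kg = 1.65087e+30 kg; r = 1.4 AU * 1.496e11 m/AU = 2.0944e+11 m. U = -GM*m/r = -(6.674e-11 * 1.65087e+30 * 10000.0) / 2.0944e+11 = -5.261e+12

-5.261e+12 J


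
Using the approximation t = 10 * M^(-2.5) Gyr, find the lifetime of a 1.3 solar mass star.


t = 10 * M^(-2.5) = 10 * 1.3^(-2.5) = 5.1897

5.1897 Gyr


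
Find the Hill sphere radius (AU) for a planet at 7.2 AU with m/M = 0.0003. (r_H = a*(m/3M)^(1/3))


r_H = a * (m/3M)^(1/3) = 7.2 * (0.0003/3)^(1/3) = 0.3342

0.3342 AU


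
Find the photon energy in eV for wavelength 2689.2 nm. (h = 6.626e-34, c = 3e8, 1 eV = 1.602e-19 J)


E = hc/lambda = 6.626e-34 * 3e8 / 2.689e-06 = 7.392e-20 J = 0.4614 eV

0.4614 eV


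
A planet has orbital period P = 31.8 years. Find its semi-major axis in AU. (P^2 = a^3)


a = P^(2/3) = 31.8^(2/3) = 10.0373

10.0373 AU


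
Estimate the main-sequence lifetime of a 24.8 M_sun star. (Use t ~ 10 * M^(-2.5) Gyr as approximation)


t = 10 * M^(-2.5) = 10 * 24.8^(-2.5) = 0.0033

0.0033 Gyr


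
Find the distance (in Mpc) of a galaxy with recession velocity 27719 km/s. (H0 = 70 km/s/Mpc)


d = v / H0 = 27719 / 70 = 395.9857

395.9857 Mpc


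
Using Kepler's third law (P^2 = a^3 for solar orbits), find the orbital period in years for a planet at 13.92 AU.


P = a^(3/2) = 13.92^1.5 = 51.9348

51.9348 years


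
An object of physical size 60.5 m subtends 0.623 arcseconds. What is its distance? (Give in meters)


D = size / theta_rad, theta_rad = 0.623 * pi/(180*3600) = 3.020e-06, D = 2.003e+07

2.003e+07 m


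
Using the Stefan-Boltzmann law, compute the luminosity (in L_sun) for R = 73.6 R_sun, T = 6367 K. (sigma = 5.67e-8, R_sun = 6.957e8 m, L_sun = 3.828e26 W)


R = 73.6 * 6.957e8 m = 5.120352e+10 m. L = 4*pi*R^2*sigma*T^4 = 4*pi*(5.120352e+10)^2 * 5.67e-8 * 6367^4 = 3.069954634e+30 W. L/L_sun = 3.069954634e+30 / 3.828e26 = 8019.7352

8019.7352 L_sun


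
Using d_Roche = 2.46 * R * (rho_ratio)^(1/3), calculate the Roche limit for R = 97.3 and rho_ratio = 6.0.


d_Roche = 2.46 * 97.3 * 6.0^(1/3) = 434.9424

434.9424


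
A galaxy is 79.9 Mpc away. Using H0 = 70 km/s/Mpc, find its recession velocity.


v = H0 * d = 70 * 79.9 = 5593.0

5593.0 km/s


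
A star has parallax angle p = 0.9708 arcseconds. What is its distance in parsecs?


d = 1/p = 1/0.9708 = 1.0301

1.0301 pc


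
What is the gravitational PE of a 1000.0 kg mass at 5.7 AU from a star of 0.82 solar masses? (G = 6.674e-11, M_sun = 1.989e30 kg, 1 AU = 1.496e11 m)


M = 0.82 * 1.989e30 kg = 1.63098e+30 kg; r = 5.7 AU * 1.496e11 m/AU = 8.5272e+11 m. U = -GM*m/r = -(6.674e-11 * 1.63098e+30 * 1000.0) / 8.5272e+11 = -1.277e+11

-1.277e+11 J


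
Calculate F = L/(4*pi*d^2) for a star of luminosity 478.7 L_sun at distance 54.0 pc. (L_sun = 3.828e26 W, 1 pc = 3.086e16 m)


F = L / (4*pi*d^2) = 1.832e+29 / (4*pi*(1.666e+18)^2) = 5.251e-09

5.251e-09 W/m^2


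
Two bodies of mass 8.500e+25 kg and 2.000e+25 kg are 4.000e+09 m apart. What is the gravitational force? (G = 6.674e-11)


F = G*m1*m2/r^2 = 6.674e-11 * 8.500e+25 * 2.000e+25 / (4.000e+09)^2 = 6.674e-11 * 1.700e+51 / 1.600e+19 = 7.091e+21

7.091e+21 N


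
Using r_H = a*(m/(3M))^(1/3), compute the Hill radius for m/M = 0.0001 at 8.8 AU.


r_H = a * (m/3M)^(1/3) = 8.8 * (0.0001/3)^(1/3) = 0.2832

0.2832 AU


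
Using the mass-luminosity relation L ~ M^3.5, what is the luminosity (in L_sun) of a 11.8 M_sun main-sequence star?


L/L_sun = (M/M_sun)^3.5 = 11.8^3.5 = 5644.0003

5644.0003 L_sun


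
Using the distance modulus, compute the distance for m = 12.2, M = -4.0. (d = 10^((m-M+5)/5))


d = 10^((m - M + 5)/5) = 10^((12.2 - -4.0 + 5)/5) = 17378.0083

17378.0083 pc


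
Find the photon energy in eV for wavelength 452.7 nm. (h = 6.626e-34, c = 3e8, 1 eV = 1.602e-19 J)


E = hc/lambda = 6.626e-34 * 3e8 / 4.527e-07 = 4.391e-19 J = 2.7409 eV

2.7409 eV


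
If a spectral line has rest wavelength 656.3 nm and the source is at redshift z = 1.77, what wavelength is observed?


lam_obs = lam_emit * (1 + z) = 656.3 * (1 + 1.77) = 1817.951

1817.951 nm


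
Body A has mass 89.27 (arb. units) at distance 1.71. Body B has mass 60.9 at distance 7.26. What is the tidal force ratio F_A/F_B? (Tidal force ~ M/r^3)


Ratio = (M1/r1^3) / (M2/r2^3) = (89.27/1.71^3) / (60.9/7.26^3) = 112.1785

112.1785


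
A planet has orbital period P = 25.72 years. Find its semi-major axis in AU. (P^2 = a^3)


a = P^(2/3) = 25.72^(2/3) = 8.7133

8.7133 AU


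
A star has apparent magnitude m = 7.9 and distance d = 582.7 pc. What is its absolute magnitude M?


M = m - 5*log10(d) + 5 = 7.9 - 5*log10(582.7) + 5 = -0.9272

-0.9272


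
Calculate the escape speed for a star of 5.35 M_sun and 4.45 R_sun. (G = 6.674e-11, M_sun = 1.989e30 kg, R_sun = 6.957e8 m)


M = 5.35 * 1.989e30 kg = 1.064115e+31 kg; R = 4.45 * 6.957e8 m = 3.095865e+09 m. v_esc = sqrt(2GM/R) = sqrt(2 * 6.674e-11 * 1.064115e+31 / 3.095865e+09) = 677347.2538

677347.2538 m/s


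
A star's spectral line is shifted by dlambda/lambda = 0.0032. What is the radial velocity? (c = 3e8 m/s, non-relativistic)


v = (dlambda/lambda) * c = 0.0032 * 3e8 = 960000.0

960000.0 m/s


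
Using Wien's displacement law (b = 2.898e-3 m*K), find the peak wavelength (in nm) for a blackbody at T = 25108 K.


lam_max = b / T = 2.898e-3 / 25108 = 1.154e-07 m = 115.4214 nm

115.4214 nm


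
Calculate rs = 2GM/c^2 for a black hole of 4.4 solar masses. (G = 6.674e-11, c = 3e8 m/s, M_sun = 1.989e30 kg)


M = 4.4 * 1.989e30 kg = 8.7516e+30 kg. rs = 2GM/c^2 = 2 * 6.674e-11 * 8.7516e+30 / (3e8)^2 = 12979.5952

12979.5952 m


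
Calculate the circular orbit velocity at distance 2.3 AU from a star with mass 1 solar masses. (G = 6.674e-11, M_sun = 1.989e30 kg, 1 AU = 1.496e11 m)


v = sqrt(GM/r) = sqrt(6.674e-11 * 1.989e+30 / 3.441e+11) = 19641.7771

19641.7771 m/s


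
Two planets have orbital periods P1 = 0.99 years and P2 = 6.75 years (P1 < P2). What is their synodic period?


1/P_syn = |1/P1 - 1/P2| = |1/0.99 - 1/6.75| => P_syn = 1.1602

1.1602 years


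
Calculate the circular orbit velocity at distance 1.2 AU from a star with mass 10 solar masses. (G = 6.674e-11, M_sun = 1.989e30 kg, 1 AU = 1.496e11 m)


v = sqrt(GM/r) = sqrt(6.674e-11 * 1.989e+31 / 1.795e+11) = 85991.2126

85991.2126 m/s


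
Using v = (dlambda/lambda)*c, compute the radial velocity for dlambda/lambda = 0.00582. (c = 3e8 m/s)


v = (dlambda/lambda) * c = 0.00582 * 3e8 = 1.746e+06

1.746e+06 m/s


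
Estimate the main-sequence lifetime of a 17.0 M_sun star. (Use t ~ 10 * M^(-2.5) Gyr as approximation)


t = 10 * M^(-2.5) = 10 * 17.0^(-2.5) = 0.0084

0.0084 Gyr


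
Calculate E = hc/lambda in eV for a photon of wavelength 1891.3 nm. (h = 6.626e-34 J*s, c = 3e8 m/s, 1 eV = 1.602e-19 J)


E = hc/lambda = 6.626e-34 * 3e8 / 1.891e-06 = 1.051e-19 J = 0.6561 eV

0.6561 eV


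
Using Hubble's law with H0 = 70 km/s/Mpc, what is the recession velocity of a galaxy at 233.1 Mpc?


v = H0 * d = 70 * 233.1 = 16317.0

16317.0 km/s


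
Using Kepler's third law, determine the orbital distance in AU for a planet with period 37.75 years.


a = P^(2/3) = 37.75^(2/3) = 11.2533

11.2533 AU


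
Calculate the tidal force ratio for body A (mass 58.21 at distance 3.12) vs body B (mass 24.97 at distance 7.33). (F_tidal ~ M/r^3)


Ratio = (M1/r1^3) / (M2/r2^3) = (58.21/3.12^3) / (24.97/7.33^3) = 30.2292

30.2292


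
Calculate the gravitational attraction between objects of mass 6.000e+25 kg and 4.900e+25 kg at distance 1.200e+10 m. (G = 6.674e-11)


F = G*m1*m2/r^2 = 6.674e-11 * 6.000e+25 * 4.900e+25 / (1.200e+10)^2 = 6.674e-11 * 2.940e+51 / 1.440e+20 = 1.363e+21

1.363e+21 N


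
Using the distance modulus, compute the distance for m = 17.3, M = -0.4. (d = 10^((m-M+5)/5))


d = 10^((m - M + 5)/5) = 10^((17.3 - -0.4 + 5)/5) = 34673.685

34673.685 pc


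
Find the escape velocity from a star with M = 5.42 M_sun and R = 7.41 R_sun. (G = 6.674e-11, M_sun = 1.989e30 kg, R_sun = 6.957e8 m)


M = 5.42 * 1.989e30 kg = 1.078038e+31 kg; R = 7.41 * 6.957e8 m = 5.155137e+09 m. v_esc = sqrt(2GM/R) = sqrt(2 * 6.674e-11 * 1.078038e+31 / 5.155137e+09) = 528329.7036

528329.7036 m/s


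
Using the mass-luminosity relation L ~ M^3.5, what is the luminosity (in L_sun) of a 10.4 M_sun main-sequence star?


L/L_sun = (M/M_sun)^3.5 = 10.4^3.5 = 3627.5774

3627.5774 L_sun


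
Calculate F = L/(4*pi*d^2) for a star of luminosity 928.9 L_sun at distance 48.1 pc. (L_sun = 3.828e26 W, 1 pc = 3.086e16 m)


F = L / (4*pi*d^2) = 3.556e+29 / (4*pi*(1.484e+18)^2) = 1.284e-08

1.284e-08 W/m^2


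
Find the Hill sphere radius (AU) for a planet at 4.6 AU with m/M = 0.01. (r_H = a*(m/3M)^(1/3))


r_H = a * (m/3M)^(1/3) = 4.6 * (0.01/3)^(1/3) = 0.6871

0.6871 AU


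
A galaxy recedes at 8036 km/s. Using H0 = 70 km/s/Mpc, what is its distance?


d = v / H0 = 8036 / 70 = 114.8

114.8 Mpc


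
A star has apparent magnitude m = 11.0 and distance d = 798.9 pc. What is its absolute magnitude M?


M = m - 5*log10(d) + 5 = 11.0 - 5*log10(798.9) + 5 = 1.4875

1.4875


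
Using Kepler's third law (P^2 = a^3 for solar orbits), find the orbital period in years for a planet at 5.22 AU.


P = a^(3/2) = 5.22^1.5 = 11.9263

11.9263 years


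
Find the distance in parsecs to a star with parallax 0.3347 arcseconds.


d = 1/p = 1/0.3347 = 2.9878

2.9878 pc


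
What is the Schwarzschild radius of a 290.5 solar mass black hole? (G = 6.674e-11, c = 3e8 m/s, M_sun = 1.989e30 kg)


M = 290.5 * 1.989e30 kg = 5.778045e+32 kg. rs = 2GM/c^2 = 2 * 6.674e-11 * 5.778045e+32 / (3e8)^2 = 856948.274

856948.274 m


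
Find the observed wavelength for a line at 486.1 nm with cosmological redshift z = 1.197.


lam_obs = lam_emit * (1 + z) = 486.1 * (1 + 1.197) = 1067.9617

1067.9617 nm


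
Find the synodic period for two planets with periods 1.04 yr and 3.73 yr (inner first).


1/P_syn = |1/P1 - 1/P2| = |1/1.04 - 1/3.73| => P_syn = 1.4421

1.4421 years


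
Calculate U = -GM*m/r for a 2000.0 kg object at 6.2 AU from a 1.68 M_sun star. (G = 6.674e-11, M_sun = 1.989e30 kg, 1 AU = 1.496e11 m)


M = 1.68 * 1.989e30 kg = 3.34152e+30 kg; r = 6.2 AU * 1.496e11 m/AU = 9.2752e+11 m. U = -GM*m/r = -(6.674e-11 * 3.34152e+30 * 2000.0) / 9.2752e+11 = -4.809e+11

-4.809e+11 J


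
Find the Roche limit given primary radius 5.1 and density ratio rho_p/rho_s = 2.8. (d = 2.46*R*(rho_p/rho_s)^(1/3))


d_Roche = 2.46 * 5.1 * 2.8^(1/3) = 17.6831

17.6831


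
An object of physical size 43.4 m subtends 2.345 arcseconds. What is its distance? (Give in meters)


D = size / theta_rad, theta_rad = 2.345 * pi/(180*3600) = 1.137e-05, D = 3.817e+06

3.817e+06 m


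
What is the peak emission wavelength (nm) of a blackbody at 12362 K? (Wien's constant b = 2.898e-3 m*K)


lam_max = b / T = 2.898e-3 / 12362 = 2.344e-07 m = 234.4281 nm

234.4281 nm


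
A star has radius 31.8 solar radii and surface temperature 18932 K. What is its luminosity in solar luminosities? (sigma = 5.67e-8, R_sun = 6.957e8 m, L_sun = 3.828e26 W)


R = 31.8 * 6.957e8 m = 2.212326e+10 m. L = 4*pi*R^2*sigma*T^4 = 4*pi*(2.212326e+10)^2 * 5.67e-8 * 18932^4 = 4.479991116e+31 W. L/L_sun = 4.479991116e+31 / 3.828e26 = 117032.1608

117032.1608 L_sun


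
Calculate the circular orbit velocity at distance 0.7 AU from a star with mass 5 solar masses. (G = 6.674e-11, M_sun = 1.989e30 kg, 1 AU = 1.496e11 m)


v = sqrt(GM/r) = sqrt(6.674e-11 * 9.945e+30 / 1.047e+11) = 79612.393

79612.393 m/s


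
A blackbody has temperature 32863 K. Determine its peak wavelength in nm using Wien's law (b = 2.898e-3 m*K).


lam_max = b / T = 2.898e-3 / 32863 = 8.818e-08 m = 88.1843 nm

88.1843 nm


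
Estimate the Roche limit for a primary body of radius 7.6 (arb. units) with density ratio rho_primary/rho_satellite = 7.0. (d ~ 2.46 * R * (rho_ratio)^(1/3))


d_Roche = 2.46 * 7.6 * 7.0^(1/3) = 35.7642

35.7642


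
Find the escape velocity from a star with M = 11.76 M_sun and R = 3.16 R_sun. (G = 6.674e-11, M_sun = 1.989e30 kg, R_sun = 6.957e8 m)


M = 11.76 * 1.989e30 kg = 2.339064e+31 kg; R = 3.16 * 6.957e8 m = 2.198412e+09 m. v_esc = sqrt(2GM/R) = sqrt(2 * 6.674e-11 * 2.339064e+31 / 2.198412e+09) = 1.192e+06

1.192e+06 m/s


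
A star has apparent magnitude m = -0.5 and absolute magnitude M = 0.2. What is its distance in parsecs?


d = 10^((m - M + 5)/5) = 10^((-0.5 - 0.2 + 5)/5) = 7.2444

7.2444 pc


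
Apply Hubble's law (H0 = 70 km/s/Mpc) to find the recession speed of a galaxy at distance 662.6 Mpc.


v = H0 * d = 70 * 662.6 = 46382.0

46382.0 km/s


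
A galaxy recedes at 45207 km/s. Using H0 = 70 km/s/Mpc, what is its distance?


d = v / H0 = 45207 / 70 = 645.8143

645.8143 Mpc


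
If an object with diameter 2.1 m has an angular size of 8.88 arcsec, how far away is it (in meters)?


D = size / theta_rad, theta_rad = 8.88 * pi/(180*3600) = 4.305e-05, D = 48778.8393

48778.8393 m


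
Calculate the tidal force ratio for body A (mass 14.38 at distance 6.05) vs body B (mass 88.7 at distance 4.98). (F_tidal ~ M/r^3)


Ratio = (M1/r1^3) / (M2/r2^3) = (14.38/6.05^3) / (88.7/4.98^3) = 0.0904

0.0904


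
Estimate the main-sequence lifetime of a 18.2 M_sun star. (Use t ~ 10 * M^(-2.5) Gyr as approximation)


t = 10 * M^(-2.5) = 10 * 18.2^(-2.5) = 0.0071

0.0071 Gyr


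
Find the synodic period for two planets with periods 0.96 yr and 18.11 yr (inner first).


1/P_syn = |1/P1 - 1/P2| = |1/0.96 - 1/18.11| => P_syn = 1.0137

1.0137 years


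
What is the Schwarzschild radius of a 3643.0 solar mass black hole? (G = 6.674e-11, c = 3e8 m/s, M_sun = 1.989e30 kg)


M = 3643.0 * 1.989e30 kg = 7.245927e+33 kg. rs = 2GM/c^2 = 2 * 6.674e-11 * 7.245927e+33 / (3e8)^2 = 1.075e+07

1.075e+07 m


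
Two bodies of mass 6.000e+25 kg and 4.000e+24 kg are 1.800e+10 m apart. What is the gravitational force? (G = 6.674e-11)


F = G*m1*m2/r^2 = 6.674e-11 * 6.000e+25 * 4.000e+24 / (1.800e+10)^2 = 6.674e-11 * 2.400e+50 / 3.240e+20 = 4.944e+19

4.944e+19 N


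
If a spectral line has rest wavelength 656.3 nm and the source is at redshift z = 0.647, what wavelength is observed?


lam_obs = lam_emit * (1 + z) = 656.3 * (1 + 0.647) = 1080.9261

1080.9261 nm


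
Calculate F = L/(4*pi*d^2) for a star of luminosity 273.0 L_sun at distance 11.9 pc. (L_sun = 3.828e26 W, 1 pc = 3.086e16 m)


F = L / (4*pi*d^2) = 1.045e+29 / (4*pi*(3.672e+17)^2) = 6.167e-08

6.167e-08 W/m^2


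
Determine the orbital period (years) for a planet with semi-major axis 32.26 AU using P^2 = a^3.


P = a^(3/2) = 32.26^1.5 = 183.23

183.23 years


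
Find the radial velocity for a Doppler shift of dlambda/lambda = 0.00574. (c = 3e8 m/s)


v = (dlambda/lambda) * c = 0.00574 * 3e8 = 1.722e+06

1.722e+06 m/s


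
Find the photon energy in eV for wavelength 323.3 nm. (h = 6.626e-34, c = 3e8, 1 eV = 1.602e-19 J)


E = hc/lambda = 6.626e-34 * 3e8 / 3.233e-07 = 6.148e-19 J = 3.838 eV

3.838 eV


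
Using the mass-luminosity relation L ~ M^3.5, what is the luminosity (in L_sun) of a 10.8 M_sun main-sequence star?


L/L_sun = (M/M_sun)^3.5 = 10.8^3.5 = 4139.8361

4139.8361 L_sun


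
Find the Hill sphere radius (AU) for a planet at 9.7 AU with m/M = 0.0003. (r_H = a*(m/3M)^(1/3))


r_H = a * (m/3M)^(1/3) = 9.7 * (0.0003/3)^(1/3) = 0.4502

0.4502 AU


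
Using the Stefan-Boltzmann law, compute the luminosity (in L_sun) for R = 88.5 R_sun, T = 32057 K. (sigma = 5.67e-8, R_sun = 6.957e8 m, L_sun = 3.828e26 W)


R = 88.5 * 6.957e8 m = 6.156945e+10 m. L = 4*pi*R^2*sigma*T^4 = 4*pi*(6.156945e+10)^2 * 5.67e-8 * 32057^4 = 2.852429898e+33 W. L/L_sun = 2.852429898e+33 / 3.828e26 = 7.451e+06

7.451e+06 L_sun


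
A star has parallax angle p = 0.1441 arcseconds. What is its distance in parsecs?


d = 1/p = 1/0.1441 = 6.9396

6.9396 pc


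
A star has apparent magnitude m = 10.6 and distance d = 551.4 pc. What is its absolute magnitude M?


M = m - 5*log10(d) + 5 = 10.6 - 5*log10(551.4) + 5 = 1.8927

1.8927


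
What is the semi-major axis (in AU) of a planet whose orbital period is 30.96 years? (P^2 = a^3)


a = P^(2/3) = 30.96^(2/3) = 9.8598

9.8598 AU


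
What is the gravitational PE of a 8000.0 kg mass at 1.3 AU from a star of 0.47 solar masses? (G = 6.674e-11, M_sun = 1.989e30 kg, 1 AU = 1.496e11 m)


M = 0.47 * 1.989e30 kg = 9.3483e+29 kg; r = 1.3 AU * 1.496e11 m/AU = 1.9448e+11 m. U = -GM*m/r = -(6.674e-11 * 9.3483e+29 * 8000.0) / 1.9448e+11 = -2.566e+12

-2.566e+12 J


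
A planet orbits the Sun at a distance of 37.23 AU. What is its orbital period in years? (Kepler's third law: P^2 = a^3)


P = a^(3/2) = 37.23^1.5 = 227.164

227.164 years


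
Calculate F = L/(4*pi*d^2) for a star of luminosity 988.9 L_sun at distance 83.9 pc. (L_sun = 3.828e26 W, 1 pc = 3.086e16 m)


F = L / (4*pi*d^2) = 3.786e+29 / (4*pi*(2.589e+18)^2) = 4.494e-09

4.494e-09 W/m^2


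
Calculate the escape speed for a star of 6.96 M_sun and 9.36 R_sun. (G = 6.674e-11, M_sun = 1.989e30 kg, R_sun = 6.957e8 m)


M = 6.96 * 1.989e30 kg = 1.384344e+31 kg; R = 9.36 * 6.957e8 m = 6.511752e+09 m. v_esc = sqrt(2GM/R) = sqrt(2 * 6.674e-11 * 1.384344e+31 / 6.511752e+09) = 532698.1448

532698.1448 m/s


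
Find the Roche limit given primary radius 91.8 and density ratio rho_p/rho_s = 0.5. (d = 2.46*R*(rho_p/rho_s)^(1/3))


d_Roche = 2.46 * 91.8 * 0.5^(1/3) = 179.2398

179.2398


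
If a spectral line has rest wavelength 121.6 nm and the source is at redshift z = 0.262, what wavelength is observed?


lam_obs = lam_emit * (1 + z) = 121.6 * (1 + 0.262) = 153.4592

153.4592 nm


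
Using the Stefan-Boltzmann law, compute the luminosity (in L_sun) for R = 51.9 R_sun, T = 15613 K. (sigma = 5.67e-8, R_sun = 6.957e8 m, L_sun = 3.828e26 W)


R = 51.9 * 6.957e8 m = 3.610683e+10 m. L = 4*pi*R^2*sigma*T^4 = 4*pi*(3.610683e+10)^2 * 5.67e-8 * 15613^4 = 5.519720463e+31 W. L/L_sun = 5.519720463e+31 / 3.828e26 = 144193.3245

144193.3245 L_sun


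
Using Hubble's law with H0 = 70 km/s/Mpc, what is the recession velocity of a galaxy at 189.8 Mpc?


v = H0 * d = 70 * 189.8 = 13286.0

13286.0 km/s


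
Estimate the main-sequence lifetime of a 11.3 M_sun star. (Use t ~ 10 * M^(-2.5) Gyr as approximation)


t = 10 * M^(-2.5) = 10 * 11.3^(-2.5) = 0.0233

0.0233 Gyr


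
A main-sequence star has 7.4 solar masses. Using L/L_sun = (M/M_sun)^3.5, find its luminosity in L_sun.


L/L_sun = (M/M_sun)^3.5 = 7.4^3.5 = 1102.3285

1102.3285 L_sun


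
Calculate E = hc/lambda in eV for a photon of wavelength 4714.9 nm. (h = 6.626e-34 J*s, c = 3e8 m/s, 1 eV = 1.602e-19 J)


E = hc/lambda = 6.626e-34 * 3e8 / 4.715e-06 = 4.216e-20 J = 0.2632 eV

0.2632 eV


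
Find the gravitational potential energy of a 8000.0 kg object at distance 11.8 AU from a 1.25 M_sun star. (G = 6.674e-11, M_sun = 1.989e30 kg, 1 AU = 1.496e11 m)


M = 1.25 * 1.989e30 kg = 2.48625e+30 kg; r = 11.8 AU * 1.496e11 m/AU = 1.76528e+12 m. U = -GM*m/r = -(6.674e-11 * 2.48625e+30 * 8000.0) / 1.76528e+12 = -7.520e+11

-7.520e+11 J


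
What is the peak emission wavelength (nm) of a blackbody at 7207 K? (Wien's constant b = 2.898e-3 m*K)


lam_max = b / T = 2.898e-3 / 7207 = 4.021e-07 m = 402.1091 nm

402.1091 nm


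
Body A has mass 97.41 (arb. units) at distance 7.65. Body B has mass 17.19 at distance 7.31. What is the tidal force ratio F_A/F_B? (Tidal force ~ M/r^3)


Ratio = (M1/r1^3) / (M2/r2^3) = (97.41/7.65^3) / (17.19/7.31^3) = 4.9442

4.9442


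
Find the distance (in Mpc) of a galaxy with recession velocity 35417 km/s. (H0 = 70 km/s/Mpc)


d = v / H0 = 35417 / 70 = 505.9571

505.9571 Mpc


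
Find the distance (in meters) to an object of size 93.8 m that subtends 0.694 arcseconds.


D = size / theta_rad, theta_rad = 0.694 * pi/(180*3600) = 3.365e-06, D = 2.788e+07

2.788e+07 m


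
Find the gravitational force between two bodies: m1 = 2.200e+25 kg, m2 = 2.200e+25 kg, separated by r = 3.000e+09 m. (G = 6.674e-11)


F = G*m1*m2/r^2 = 6.674e-11 * 2.200e+25 * 2.200e+25 / (3.000e+09)^2 = 6.674e-11 * 4.840e+50 / 9.000e+18 = 3.589e+21

3.589e+21 N


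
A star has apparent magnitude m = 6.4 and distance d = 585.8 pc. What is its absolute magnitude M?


M = m - 5*log10(d) + 5 = 6.4 - 5*log10(585.8) + 5 = -2.4387

-2.4387


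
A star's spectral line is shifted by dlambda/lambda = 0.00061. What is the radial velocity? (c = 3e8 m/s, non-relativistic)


v = (dlambda/lambda) * c = 0.00061 * 3e8 = 183000.0

183000.0 m/s


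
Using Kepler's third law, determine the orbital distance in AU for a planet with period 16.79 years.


a = P^(2/3) = 16.79^(2/3) = 6.5569

6.5569 AU


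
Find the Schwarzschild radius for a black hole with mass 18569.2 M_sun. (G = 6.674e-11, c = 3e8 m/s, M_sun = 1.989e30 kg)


M = 18569.2 * 1.989e30 kg = 3.69341388e+34 kg. rs = 2GM/c^2 = 2 * 6.674e-11 * 3.69341388e+34 / (3e8)^2 = 5.478e+07

5.478e+07 m


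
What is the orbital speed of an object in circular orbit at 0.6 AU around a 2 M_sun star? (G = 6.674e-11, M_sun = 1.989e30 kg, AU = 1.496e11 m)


v = sqrt(GM/r) = sqrt(6.674e-11 * 3.978e+30 / 8.976e+10) = 54385.6181

54385.6181 m/s


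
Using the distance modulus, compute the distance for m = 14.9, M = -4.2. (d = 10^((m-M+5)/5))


d = 10^((m - M + 5)/5) = 10^((14.9 - -4.2 + 5)/5) = 66069.3448

66069.3448 pc


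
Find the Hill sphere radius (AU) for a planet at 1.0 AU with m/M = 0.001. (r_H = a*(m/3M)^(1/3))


r_H = a * (m/3M)^(1/3) = 1.0 * (0.001/3)^(1/3) = 0.0693

0.0693 AU


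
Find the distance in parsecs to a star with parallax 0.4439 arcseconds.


d = 1/p = 1/0.4439 = 2.2528

2.2528 pc


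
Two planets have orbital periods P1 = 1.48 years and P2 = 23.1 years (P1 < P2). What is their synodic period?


1/P_syn = |1/P1 - 1/P2| = |1/1.48 - 1/23.1| => P_syn = 1.5813

1.5813 years


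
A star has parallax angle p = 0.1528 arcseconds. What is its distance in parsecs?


d = 1/p = 1/0.1528 = 6.5445

6.5445 pc


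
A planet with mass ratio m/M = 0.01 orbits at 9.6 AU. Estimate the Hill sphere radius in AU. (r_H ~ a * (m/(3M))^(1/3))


r_H = a * (m/3M)^(1/3) = 9.6 * (0.01/3)^(1/3) = 1.434

1.434 AU


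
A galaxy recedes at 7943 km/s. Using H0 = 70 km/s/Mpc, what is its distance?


d = v / H0 = 7943 / 70 = 113.4714

113.4714 Mpc


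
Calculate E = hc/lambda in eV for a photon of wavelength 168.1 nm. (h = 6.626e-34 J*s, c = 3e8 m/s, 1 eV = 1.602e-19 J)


E = hc/lambda = 6.626e-34 * 3e8 / 1.681e-07 = 1.183e-18 J = 7.3815 eV

7.3815 eV


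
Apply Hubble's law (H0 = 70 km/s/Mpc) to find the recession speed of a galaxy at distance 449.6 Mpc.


v = H0 * d = 70 * 449.6 = 31472.0

31472.0 km/s


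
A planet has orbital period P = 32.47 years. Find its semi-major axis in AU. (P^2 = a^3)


a = P^(2/3) = 32.47^(2/3) = 10.1778

10.1778 AU


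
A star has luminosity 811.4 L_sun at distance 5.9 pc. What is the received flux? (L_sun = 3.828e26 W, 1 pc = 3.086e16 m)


F = L / (4*pi*d^2) = 3.106e+29 / (4*pi*(1.821e+17)^2) = 7.456e-07

7.456e-07 W/m^2


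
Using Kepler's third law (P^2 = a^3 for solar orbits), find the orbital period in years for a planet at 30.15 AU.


P = a^(3/2) = 30.15^1.5 = 165.5507

165.5507 years


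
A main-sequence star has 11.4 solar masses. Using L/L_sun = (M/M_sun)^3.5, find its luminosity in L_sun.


L/L_sun = (M/M_sun)^3.5 = 11.4^3.5 = 5002.2683

5002.2683 L_sun


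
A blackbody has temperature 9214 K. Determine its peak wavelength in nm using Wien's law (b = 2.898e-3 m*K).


lam_max = b / T = 2.898e-3 / 9214 = 3.145e-07 m = 314.5214 nm

314.5214 nm


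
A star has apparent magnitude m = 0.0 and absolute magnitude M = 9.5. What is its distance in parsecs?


d = 10^((m - M + 5)/5) = 10^((0.0 - 9.5 + 5)/5) = 0.1259

0.1259 pc


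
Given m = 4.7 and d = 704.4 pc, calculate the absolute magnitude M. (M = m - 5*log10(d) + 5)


M = m - 5*log10(d) + 5 = 4.7 - 5*log10(704.4) + 5 = -4.5391

-4.5391


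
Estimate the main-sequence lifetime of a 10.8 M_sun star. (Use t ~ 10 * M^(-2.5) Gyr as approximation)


t = 10 * M^(-2.5) = 10 * 10.8^(-2.5) = 0.0261

0.0261 Gyr


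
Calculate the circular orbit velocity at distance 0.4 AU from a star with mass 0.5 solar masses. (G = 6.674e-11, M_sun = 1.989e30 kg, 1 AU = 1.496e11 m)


v = sqrt(GM/r) = sqrt(6.674e-11 * 9.945e+29 / 5.984e+10) = 33304.2534

33304.2534 m/s


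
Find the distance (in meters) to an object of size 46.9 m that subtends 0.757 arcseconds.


D = size / theta_rad, theta_rad = 0.757 * pi/(180*3600) = 3.670e-06, D = 1.278e+07

1.278e+07 m


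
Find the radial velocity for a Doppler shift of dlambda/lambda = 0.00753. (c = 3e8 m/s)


v = (dlambda/lambda) * c = 0.00753 * 3e8 = 2.259e+06

2.259e+06 m/s


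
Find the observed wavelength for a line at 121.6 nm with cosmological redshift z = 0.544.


lam_obs = lam_emit * (1 + z) = 121.6 * (1 + 0.544) = 187.7504

187.7504 nm


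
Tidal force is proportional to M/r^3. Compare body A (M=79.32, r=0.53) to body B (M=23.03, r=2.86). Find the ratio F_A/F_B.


Ratio = (M1/r1^3) / (M2/r2^3) = (79.32/0.53^3) / (23.03/2.86^3) = 541.2018

541.2018


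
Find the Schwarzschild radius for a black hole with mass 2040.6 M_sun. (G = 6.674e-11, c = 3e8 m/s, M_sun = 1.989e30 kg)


M = 2040.6 * 1.989e30 kg = 4.0587534e+33 kg. rs = 2GM/c^2 = 2 * 6.674e-11 * 4.0587534e+33 / (3e8)^2 = 6.020e+06

6.020e+06 m


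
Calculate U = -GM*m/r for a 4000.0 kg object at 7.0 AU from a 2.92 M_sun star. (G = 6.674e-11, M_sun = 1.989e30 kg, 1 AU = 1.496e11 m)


M = 2.92 * 1.989e30 kg = 5.80788e+30 kg; r = 7.0 AU * 1.496e11 m/AU = 1.0472e+12 m. U = -GM*m/r = -(6.674e-11 * 5.80788e+30 * 4000.0) / 1.0472e+12 = -1.481e+12

-1.481e+12 J


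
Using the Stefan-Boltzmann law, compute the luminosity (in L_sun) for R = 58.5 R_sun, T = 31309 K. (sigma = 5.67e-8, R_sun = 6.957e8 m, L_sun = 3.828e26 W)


R = 58.5 * 6.957e8 m = 4.069845e+10 m. L = 4*pi*R^2*sigma*T^4 = 4*pi*(4.069845e+10)^2 * 5.67e-8 * 31309^4 = 1.134032362e+33 W. L/L_sun = 1.134032362e+33 / 3.828e26 = 2.962e+06

2.962e+06 L_sun


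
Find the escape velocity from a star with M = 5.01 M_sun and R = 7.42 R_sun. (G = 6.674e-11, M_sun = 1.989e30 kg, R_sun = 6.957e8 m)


M = 5.01 * 1.989e30 kg = 9.96489e+30 kg; R = 7.42 * 6.957e8 m = 5.162094e+09 m. v_esc = sqrt(2GM/R) = sqrt(2 * 6.674e-11 * 9.96489e+30 / 5.162094e+09) = 507611.4376

507611.4376 m/s


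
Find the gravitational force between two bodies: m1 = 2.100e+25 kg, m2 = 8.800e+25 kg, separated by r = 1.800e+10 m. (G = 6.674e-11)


F = G*m1*m2/r^2 = 6.674e-11 * 2.100e+25 * 8.800e+25 / (1.800e+10)^2 = 6.674e-11 * 1.848e+51 / 3.240e+20 = 3.807e+20

3.807e+20 N


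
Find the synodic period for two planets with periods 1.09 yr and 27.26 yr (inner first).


1/P_syn = |1/P1 - 1/P2| = |1/1.09 - 1/27.26| => P_syn = 1.1354

1.1354 years


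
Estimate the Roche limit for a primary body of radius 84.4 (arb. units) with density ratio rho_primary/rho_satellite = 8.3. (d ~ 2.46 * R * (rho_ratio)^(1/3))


d_Roche = 2.46 * 84.4 * 8.3^(1/3) = 420.375

420.375


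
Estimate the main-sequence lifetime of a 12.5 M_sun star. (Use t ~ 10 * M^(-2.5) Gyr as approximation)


t = 10 * M^(-2.5) = 10 * 12.5^(-2.5) = 0.0181

0.0181 Gyr


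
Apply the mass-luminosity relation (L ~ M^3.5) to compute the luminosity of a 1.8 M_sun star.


L/L_sun = (M/M_sun)^3.5 = 1.8^3.5 = 7.8244

7.8244 L_sun


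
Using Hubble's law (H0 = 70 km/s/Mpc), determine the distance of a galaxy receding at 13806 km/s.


d = v / H0 = 13806 / 70 = 197.2286

197.2286 Mpc


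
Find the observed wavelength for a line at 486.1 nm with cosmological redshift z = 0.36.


lam_obs = lam_emit * (1 + z) = 486.1 * (1 + 0.36) = 661.096

661.096 nm


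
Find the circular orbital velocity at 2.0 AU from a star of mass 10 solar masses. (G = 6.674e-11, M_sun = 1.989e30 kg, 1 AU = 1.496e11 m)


v = sqrt(GM/r) = sqrt(6.674e-11 * 1.989e+31 / 2.992e+11) = 66608.5068

66608.5068 m/s


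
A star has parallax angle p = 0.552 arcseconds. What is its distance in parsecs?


d = 1/p = 1/0.552 = 1.8116

1.8116 pc


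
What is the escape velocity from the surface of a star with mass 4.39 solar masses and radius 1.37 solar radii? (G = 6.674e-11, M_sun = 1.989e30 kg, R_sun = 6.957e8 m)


M = 4.39 * 1.989e30 kg = 8.73171e+30 kg; R = 1.37 * 6.957e8 m = 9.53109e+08 m. v_esc = sqrt(2GM/R) = sqrt(2 * 6.674e-11 * 8.73171e+30 / 9.53109e+08) = 1.106e+06

1.106e+06 m/s


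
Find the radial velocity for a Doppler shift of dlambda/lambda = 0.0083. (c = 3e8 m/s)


v = (dlambda/lambda) * c = 0.0083 * 3e8 = 2.490e+06

2.490e+06 m/s


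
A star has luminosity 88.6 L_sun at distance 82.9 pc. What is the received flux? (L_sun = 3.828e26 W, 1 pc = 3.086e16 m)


F = L / (4*pi*d^2) = 3.392e+28 / (4*pi*(2.558e+18)^2) = 4.124e-10

4.124e-10 W/m^2


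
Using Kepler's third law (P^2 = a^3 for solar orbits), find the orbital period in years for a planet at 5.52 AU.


P = a^(3/2) = 5.52^1.5 = 12.9691

12.9691 years


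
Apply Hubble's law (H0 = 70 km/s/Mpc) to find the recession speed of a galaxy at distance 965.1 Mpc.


v = H0 * d = 70 * 965.1 = 67557.0

67557.0 km/s


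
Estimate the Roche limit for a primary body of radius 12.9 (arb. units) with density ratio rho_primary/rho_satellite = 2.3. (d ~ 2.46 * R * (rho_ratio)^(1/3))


d_Roche = 2.46 * 12.9 * 2.3^(1/3) = 41.8891

41.8891


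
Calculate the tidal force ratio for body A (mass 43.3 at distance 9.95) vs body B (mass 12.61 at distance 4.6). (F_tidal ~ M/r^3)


Ratio = (M1/r1^3) / (M2/r2^3) = (43.3/9.95^3) / (12.61/4.6^3) = 0.3393

0.3393


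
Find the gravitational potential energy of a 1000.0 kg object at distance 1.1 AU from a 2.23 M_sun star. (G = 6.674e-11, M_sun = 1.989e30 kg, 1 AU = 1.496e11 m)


M = 2.23 * 1.989e30 kg = 4.43547e+30 kg; r = 1.1 AU * 1.496e11 m/AU = 1.6456e+11 m. U = -GM*m/r = -(6.674e-11 * 4.43547e+30 * 1000.0) / 1.6456e+11 = -1.799e+12

-1.799e+12 J


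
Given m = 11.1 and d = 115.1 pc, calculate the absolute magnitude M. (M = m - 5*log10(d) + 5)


M = m - 5*log10(d) + 5 = 11.1 - 5*log10(115.1) + 5 = 5.7946

5.7946


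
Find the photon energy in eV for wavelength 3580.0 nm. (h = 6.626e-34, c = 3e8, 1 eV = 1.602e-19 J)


E = hc/lambda = 6.626e-34 * 3e8 / 3.580e-06 = 5.553e-20 J = 0.3466 eV

0.3466 eV


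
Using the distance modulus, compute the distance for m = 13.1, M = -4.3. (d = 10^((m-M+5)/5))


d = 10^((m - M + 5)/5) = 10^((13.1 - -4.3 + 5)/5) = 30199.5172

30199.5172 pc


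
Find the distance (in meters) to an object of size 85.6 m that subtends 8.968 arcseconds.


D = size / theta_rad, theta_rad = 8.968 * pi/(180*3600) = 4.348e-05, D = 1.969e+06

1.969e+06 m


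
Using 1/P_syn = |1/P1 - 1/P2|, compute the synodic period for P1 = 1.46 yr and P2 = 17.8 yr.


1/P_syn = |1/P1 - 1/P2| = |1/1.46 - 1/17.8| => P_syn = 1.5905

1.5905 years


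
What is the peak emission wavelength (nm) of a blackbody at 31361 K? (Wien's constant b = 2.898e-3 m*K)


lam_max = b / T = 2.898e-3 / 31361 = 9.241e-08 m = 92.4078 nm

92.4078 nm


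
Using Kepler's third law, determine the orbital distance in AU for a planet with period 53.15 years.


a = P^(2/3) = 53.15^(2/3) = 14.1363

14.1363 AU


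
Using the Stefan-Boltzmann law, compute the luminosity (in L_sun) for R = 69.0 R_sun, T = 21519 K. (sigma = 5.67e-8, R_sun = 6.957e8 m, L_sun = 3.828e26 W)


R = 69.0 * 6.957e8 m = 4.80033e+10 m. L = 4*pi*R^2*sigma*T^4 = 4*pi*(4.80033e+10)^2 * 5.67e-8 * 21519^4 = 3.520654871e+32 W. L/L_sun = 3.520654871e+32 / 3.828e26 = 919711.3037

919711.3037 L_sun


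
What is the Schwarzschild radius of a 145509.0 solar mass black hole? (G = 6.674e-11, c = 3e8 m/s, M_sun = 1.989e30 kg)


M = 145509.0 * 1.989e30 kg = 2.89417401e+35 kg. rs = 2GM/c^2 = 2 * 6.674e-11 * 2.89417401e+35 / (3e8)^2 = 4.292e+08

4.292e+08 m


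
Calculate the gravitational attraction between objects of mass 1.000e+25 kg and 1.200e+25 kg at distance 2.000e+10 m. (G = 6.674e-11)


F = G*m1*m2/r^2 = 6.674e-11 * 1.000e+25 * 1.200e+25 / (2.000e+10)^2 = 6.674e-11 * 1.200e+50 / 4.000e+20 = 2.002e+19

2.002e+19 N


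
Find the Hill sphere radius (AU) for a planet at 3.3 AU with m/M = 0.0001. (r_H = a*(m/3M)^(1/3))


r_H = a * (m/3M)^(1/3) = 3.3 * (0.0001/3)^(1/3) = 0.1062

0.1062 AU


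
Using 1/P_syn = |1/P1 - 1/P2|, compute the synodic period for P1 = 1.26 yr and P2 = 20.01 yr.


1/P_syn = |1/P1 - 1/P2| = |1/1.26 - 1/20.01| => P_syn = 1.3447

1.3447 years


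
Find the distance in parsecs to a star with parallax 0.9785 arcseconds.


d = 1/p = 1/0.9785 = 1.022

1.022 pc


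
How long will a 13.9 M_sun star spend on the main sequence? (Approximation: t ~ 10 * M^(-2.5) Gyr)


t = 10 * M^(-2.5) = 10 * 13.9^(-2.5) = 0.0139

0.0139 Gyr


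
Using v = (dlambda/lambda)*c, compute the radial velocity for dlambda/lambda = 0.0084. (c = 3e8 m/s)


v = (dlambda/lambda) * c = 0.0084 * 3e8 = 2.520e+06

2.520e+06 m/s
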